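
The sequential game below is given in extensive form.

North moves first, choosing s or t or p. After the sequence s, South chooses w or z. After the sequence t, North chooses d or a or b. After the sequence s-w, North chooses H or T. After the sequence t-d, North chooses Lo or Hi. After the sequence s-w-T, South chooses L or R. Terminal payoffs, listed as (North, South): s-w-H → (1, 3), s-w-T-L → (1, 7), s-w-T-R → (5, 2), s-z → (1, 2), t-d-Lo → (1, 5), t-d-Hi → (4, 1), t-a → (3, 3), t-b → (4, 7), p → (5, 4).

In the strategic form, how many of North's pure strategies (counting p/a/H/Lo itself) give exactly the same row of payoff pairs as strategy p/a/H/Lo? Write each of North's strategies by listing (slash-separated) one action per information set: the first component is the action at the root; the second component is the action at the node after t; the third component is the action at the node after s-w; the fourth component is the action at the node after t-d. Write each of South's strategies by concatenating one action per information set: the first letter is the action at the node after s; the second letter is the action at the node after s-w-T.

Row for p/a/H/Lo (columns wL, wR, zL, zR): (5,4) (5,4) (5,4) (5,4).
Under p/a/H/Lo, North's choice at the node after t and at the node after s-w and at the node after t-d can never be reached regardless of what South does, so varying those choices leaves every outcome unchanged.
Holding the reachable choices fixed and varying the unreachable ones freely already gives 3 × 2 × 2 = 12 equivalent strategies.
No other strategy reproduces this row, so those 12 are the full class: p/d/H/Lo, p/d/H/Hi, p/d/T/Lo, p/d/T/Hi, p/a/H/Lo, p/a/H/Hi, p/a/T/Lo, p/a/T/Hi, p/b/H/Lo, p/b/H/Hi, p/b/T/Lo, p/b/T/Hi.

12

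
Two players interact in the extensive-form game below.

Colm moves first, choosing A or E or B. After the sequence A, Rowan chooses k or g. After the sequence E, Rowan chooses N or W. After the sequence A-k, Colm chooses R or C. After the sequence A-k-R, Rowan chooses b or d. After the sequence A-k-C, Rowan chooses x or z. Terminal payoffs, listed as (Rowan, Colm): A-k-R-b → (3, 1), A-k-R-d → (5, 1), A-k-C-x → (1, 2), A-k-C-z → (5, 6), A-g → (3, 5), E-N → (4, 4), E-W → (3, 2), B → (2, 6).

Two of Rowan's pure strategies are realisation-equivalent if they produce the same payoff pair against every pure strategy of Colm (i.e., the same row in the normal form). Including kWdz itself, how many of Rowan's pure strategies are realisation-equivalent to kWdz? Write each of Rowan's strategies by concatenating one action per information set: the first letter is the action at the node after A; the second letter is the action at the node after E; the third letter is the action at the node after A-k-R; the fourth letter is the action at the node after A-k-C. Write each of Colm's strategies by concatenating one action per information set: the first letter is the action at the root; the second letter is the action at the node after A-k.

Row for kWdz (columns AR, AC, ER, EC, BR, BC): (5,1) (5,6) (3,2) (3,2) (2,6) (2,6).
Every one of Rowan's information sets is on the play path for some reply by Colm when Rowan follows kWdz.
Changing the action at any of them therefore changes at least one column, so only kWdz itself gives this row.

1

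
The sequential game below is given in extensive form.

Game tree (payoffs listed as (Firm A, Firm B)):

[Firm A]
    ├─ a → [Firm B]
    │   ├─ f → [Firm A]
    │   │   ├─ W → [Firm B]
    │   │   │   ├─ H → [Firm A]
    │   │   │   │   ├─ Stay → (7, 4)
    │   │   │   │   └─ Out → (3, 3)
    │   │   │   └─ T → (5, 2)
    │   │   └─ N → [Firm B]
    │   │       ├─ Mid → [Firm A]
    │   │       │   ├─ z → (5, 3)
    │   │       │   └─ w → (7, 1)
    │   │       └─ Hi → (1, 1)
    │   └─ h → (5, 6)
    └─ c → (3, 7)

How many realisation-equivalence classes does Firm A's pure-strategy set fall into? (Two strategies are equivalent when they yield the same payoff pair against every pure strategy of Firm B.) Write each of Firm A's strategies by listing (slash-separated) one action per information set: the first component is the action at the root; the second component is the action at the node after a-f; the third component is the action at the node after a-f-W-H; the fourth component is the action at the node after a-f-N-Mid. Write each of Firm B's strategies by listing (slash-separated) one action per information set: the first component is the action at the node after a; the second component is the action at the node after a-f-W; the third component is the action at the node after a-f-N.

5

Firm A has 16 pure strategies: a/W/Stay/z, a/W/Stay/w, a/W/Out/z, a/W/Out/w, a/N/Stay/z, a/N/Stay/w, a/N/Out/z, a/N/Out/w, c/W/Stay/z, c/W/Stay/w, c/W/Out/z, c/W/Out/w, c/N/Stay/z, c/N/Stay/w, c/N/Out/z, c/N/Out/w. Columns: f/H/Mid, f/H/Hi, f/T/Mid, f/T/Hi, h/H/Mid, h/H/Hi, h/T/Mid, h/T/Hi.
{a/W/Stay/z, a/W/Stay/w} → row (7,4) (7,4) (5,2) (5,2) (5,6) (5,6) (5,6) (5,6)
{a/W/Out/z, a/W/Out/w} → row (3,3) (3,3) (5,2) (5,2) (5,6) (5,6) (5,6) (5,6)
{a/N/Stay/z, a/N/Out/z} → row (5,3) (1,1) (5,3) (1,1) (5,6) (5,6) (5,6) (5,6)
{a/N/Stay/w, a/N/Out/w} → row (7,1) (1,1) (7,1) (1,1) (5,6) (5,6) (5,6) (5,6)
{c/W/Stay/z, c/W/Stay/w, c/W/Out/z, c/W/Out/w, c/N/Stay/z, c/N/Stay/w, c/N/Out/z, c/N/Out/w} → row (3,7) (3,7) (3,7) (3,7) (3,7) (3,7) (3,7) (3,7)
That's 5 distinct rows out of 16 strategies.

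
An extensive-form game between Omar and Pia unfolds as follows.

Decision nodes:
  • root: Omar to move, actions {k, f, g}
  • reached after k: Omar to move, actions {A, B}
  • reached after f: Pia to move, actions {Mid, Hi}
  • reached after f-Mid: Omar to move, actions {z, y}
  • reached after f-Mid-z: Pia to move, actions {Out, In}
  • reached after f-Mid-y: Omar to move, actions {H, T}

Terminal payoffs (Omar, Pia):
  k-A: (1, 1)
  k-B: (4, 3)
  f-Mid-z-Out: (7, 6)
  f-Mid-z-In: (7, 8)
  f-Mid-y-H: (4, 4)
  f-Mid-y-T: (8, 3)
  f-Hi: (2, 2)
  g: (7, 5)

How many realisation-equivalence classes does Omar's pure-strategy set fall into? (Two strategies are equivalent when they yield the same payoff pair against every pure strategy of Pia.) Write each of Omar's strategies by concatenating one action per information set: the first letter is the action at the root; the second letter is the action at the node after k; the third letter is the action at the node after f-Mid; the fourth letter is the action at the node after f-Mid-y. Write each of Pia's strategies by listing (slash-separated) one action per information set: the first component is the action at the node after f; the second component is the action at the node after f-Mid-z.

6

Omar has 24 pure strategies: kAzH, kAzT, kAyH, kAyT, kBzH, kBzT, kByH, kByT, fAzH, fAzT, fAyH, fAyT, fBzH, fBzT, fByH, fByT, gAzH, gAzT, gAyH, gAyT, gBzH, gBzT, gByH, gByT. Columns: Mid/Out, Mid/In, Hi/Out, Hi/In.
{kAzH, kAzT, kAyH, kAyT} → row (1,1) (1,1) (1,1) (1,1)
{kBzH, kBzT, kByH, kByT} → row (4,3) (4,3) (4,3) (4,3)
{fAzH, fAzT, fBzH, fBzT} → row (7,6) (7,8) (2,2) (2,2)
{fAyH, fByH} → row (4,4) (4,4) (2,2) (2,2)
{fAyT, fByT} → row (8,3) (8,3) (2,2) (2,2)
{gAzH, gAzT, gAyH, gAyT, gBzH, gBzT, gByH, gByT} → row (7,5) (7,5) (7,5) (7,5)
That's 6 distinct rows out of 24 strategies.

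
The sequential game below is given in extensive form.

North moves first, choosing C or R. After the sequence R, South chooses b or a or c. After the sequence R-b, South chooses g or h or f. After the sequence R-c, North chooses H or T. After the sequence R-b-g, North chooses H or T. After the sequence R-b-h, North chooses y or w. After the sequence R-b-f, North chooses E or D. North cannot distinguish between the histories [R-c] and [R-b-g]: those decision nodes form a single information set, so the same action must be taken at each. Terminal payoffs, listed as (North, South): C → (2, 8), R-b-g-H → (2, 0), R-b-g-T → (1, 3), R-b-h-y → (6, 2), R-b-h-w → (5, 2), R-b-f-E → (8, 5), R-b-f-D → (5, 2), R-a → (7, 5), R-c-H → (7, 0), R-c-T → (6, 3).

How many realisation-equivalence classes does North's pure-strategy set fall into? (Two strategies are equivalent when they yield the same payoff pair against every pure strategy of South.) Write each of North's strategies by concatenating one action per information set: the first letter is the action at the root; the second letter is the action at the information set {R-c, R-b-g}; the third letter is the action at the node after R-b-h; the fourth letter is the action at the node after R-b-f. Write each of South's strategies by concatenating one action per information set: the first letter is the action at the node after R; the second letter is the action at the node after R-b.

North has 16 pure strategies: CHyE, CHyD, CHwE, CHwD, CTyE, CTyD, CTwE, CTwD, RHyE, RHyD, RHwE, RHwD, RTyE, RTyD, RTwE, RTwD. Columns: bg, bh, bf, ag, ah, af, cg, ch, cf.
{CHyE, CHyD, CHwE, CHwD, CTyE, CTyD, CTwE, CTwD} → row (2,8) (2,8) (2,8) (2,8) (2,8) (2,8) (2,8) (2,8) (2,8)
{RHyE} → row (2,0) (6,2) (8,5) (7,5) (7,5) (7,5) (7,0) (7,0) (7,0)
{RHyD} → row (2,0) (6,2) (5,2) (7,5) (7,5) (7,5) (7,0) (7,0) (7,0)
{RHwE} → row (2,0) (5,2) (8,5) (7,5) (7,5) (7,5) (7,0) (7,0) (7,0)
{RHwD} → row (2,0) (5,2) (5,2) (7,5) (7,5) (7,5) (7,0) (7,0) (7,0)
{RTyE} → row (1,3) (6,2) (8,5) (7,5) (7,5) (7,5) (6,3) (6,3) (6,3)
{RTyD} → row (1,3) (6,2) (5,2) (7,5) (7,5) (7,5) (6,3) (6,3) (6,3)
{RTwE} → row (1,3) (5,2) (8,5) (7,5) (7,5) (7,5) (6,3) (6,3) (6,3)
{RTwD} → row (1,3) (5,2) (5,2) (7,5) (7,5) (7,5) (6,3) (6,3) (6,3)
That's 9 distinct rows out of 16 strategies.

9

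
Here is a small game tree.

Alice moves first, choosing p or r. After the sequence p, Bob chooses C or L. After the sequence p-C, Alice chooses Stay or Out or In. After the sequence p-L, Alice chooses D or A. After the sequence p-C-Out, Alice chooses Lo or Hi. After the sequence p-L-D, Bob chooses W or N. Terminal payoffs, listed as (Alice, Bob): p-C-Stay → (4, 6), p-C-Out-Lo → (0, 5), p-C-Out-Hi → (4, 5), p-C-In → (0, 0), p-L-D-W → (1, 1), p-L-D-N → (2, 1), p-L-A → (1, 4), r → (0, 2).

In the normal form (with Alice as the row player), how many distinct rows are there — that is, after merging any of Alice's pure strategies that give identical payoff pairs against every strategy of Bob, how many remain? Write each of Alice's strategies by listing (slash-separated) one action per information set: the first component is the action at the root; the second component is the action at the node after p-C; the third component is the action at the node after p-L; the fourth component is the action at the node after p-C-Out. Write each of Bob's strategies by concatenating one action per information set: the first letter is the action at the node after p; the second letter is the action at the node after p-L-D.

9

Alice has 24 pure strategies: p/Stay/D/Lo, p/Stay/D/Hi, p/Stay/A/Lo, p/Stay/A/Hi, p/Out/D/Lo, p/Out/D/Hi, p/Out/A/Lo, p/Out/A/Hi, p/In/D/Lo, p/In/D/Hi, p/In/A/Lo, p/In/A/Hi, r/Stay/D/Lo, r/Stay/D/Hi, r/Stay/A/Lo, r/Stay/A/Hi, r/Out/D/Lo, r/Out/D/Hi, r/Out/A/Lo, r/Out/A/Hi, r/In/D/Lo, r/In/D/Hi, r/In/A/Lo, r/In/A/Hi. Columns: CW, CN, LW, LN.
{p/Stay/D/Lo, p/Stay/D/Hi} → row (4,6) (4,6) (1,1) (2,1)
{p/Stay/A/Lo, p/Stay/A/Hi} → row (4,6) (4,6) (1,4) (1,4)
{p/Out/D/Lo} → row (0,5) (0,5) (1,1) (2,1)
{p/Out/D/Hi} → row (4,5) (4,5) (1,1) (2,1)
{p/Out/A/Lo} → row (0,5) (0,5) (1,4) (1,4)
{p/Out/A/Hi} → row (4,5) (4,5) (1,4) (1,4)
{p/In/D/Lo, p/In/D/Hi} → row (0,0) (0,0) (1,1) (2,1)
{p/In/A/Lo, p/In/A/Hi} → row (0,0) (0,0) (1,4) (1,4)
{r/Stay/D/Lo, r/Stay/D/Hi, r/Stay/A/Lo, r/Stay/A/Hi, r/Out/D/Lo, r/Out/D/Hi, r/Out/A/Lo, r/Out/A/Hi, r/In/D/Lo, r/In/D/Hi, r/In/A/Lo, r/In/A/Hi} → row (0,2) (0,2) (0,2) (0,2)
That's 9 distinct rows out of 24 strategies.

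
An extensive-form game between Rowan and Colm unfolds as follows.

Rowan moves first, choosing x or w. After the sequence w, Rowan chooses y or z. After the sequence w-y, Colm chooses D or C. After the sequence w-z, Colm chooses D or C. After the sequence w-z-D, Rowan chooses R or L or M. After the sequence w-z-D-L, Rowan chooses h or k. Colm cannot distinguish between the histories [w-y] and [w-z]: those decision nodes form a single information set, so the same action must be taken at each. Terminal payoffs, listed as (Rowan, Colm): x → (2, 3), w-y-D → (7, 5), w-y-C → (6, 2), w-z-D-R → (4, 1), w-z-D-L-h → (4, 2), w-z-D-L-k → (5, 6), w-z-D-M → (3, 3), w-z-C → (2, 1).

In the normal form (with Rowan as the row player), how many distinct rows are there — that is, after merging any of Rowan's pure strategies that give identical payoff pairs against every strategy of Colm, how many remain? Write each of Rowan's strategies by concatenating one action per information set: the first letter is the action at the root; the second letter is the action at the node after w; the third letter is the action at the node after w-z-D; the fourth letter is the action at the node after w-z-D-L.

Rowan has 24 pure strategies: xyRh, xyRk, xyLh, xyLk, xyMh, xyMk, xzRh, xzRk, xzLh, xzLk, xzMh, xzMk, wyRh, wyRk, wyLh, wyLk, wyMh, wyMk, wzRh, wzRk, wzLh, wzLk, wzMh, wzMk. Columns: D, C.
{xyRh, xyRk, xyLh, xyLk, xyMh, xyMk, xzRh, xzRk, xzLh, xzLk, xzMh, xzMk} → row (2,3) (2,3)
{wyRh, wyRk, wyLh, wyLk, wyMh, wyMk} → row (7,5) (6,2)
{wzRh, wzRk} → row (4,1) (2,1)
{wzLh} → row (4,2) (2,1)
{wzLk} → row (5,6) (2,1)
{wzMh, wzMk} → row (3,3) (2,1)
That's 6 distinct rows out of 24 strategies.

6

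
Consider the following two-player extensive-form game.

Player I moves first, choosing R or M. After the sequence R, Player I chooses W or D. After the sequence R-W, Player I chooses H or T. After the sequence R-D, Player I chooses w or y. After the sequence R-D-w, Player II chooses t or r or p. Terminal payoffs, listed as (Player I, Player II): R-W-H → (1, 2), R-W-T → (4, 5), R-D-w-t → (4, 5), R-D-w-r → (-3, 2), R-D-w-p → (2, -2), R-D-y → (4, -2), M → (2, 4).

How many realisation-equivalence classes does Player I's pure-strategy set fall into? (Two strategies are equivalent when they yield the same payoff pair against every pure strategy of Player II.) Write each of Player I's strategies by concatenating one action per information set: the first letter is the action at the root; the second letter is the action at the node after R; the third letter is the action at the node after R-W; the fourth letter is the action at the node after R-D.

5

Player I has 16 pure strategies: RWHw, RWHy, RWTw, RWTy, RDHw, RDHy, RDTw, RDTy, MWHw, MWHy, MWTw, MWTy, MDHw, MDHy, MDTw, MDTy. Columns: t, r, p.
{RWHw, RWHy} → row (1,2) (1,2) (1,2)
{RWTw, RWTy} → row (4,5) (4,5) (4,5)
{RDHw, RDTw} → row (4,5) (-3,2) (2,-2)
{RDHy, RDTy} → row (4,-2) (4,-2) (4,-2)
{MWHw, MWHy, MWTw, MWTy, MDHw, MDHy, MDTw, MDTy} → row (2,4) (2,4) (2,4)
That's 5 distinct rows out of 16 strategies.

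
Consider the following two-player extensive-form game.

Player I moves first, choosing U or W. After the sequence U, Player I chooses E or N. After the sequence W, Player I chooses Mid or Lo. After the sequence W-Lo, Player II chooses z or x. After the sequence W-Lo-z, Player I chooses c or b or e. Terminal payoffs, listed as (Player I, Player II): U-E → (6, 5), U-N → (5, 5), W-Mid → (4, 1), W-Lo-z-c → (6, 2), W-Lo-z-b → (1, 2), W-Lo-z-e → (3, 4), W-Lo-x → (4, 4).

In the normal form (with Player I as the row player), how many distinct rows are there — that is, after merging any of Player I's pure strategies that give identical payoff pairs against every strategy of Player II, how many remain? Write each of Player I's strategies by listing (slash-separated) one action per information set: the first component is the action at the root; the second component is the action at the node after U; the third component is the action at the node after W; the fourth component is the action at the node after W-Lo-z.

Player I has 24 pure strategies: U/E/Mid/c, U/E/Mid/b, U/E/Mid/e, U/E/Lo/c, U/E/Lo/b, U/E/Lo/e, U/N/Mid/c, U/N/Mid/b, U/N/Mid/e, U/N/Lo/c, U/N/Lo/b, U/N/Lo/e, W/E/Mid/c, W/E/Mid/b, W/E/Mid/e, W/E/Lo/c, W/E/Lo/b, W/E/Lo/e, W/N/Mid/c, W/N/Mid/b, W/N/Mid/e, W/N/Lo/c, W/N/Lo/b, W/N/Lo/e. Columns: z, x.
{U/E/Mid/c, U/E/Mid/b, U/E/Mid/e, U/E/Lo/c, U/E/Lo/b, U/E/Lo/e} → row (6,5) (6,5)
{U/N/Mid/c, U/N/Mid/b, U/N/Mid/e, U/N/Lo/c, U/N/Lo/b, U/N/Lo/e} → row (5,5) (5,5)
{W/E/Mid/c, W/E/Mid/b, W/E/Mid/e, W/N/Mid/c, W/N/Mid/b, W/N/Mid/e} → row (4,1) (4,1)
{W/E/Lo/c, W/N/Lo/c} → row (6,2) (4,4)
{W/E/Lo/b, W/N/Lo/b} → row (1,2) (4,4)
{W/E/Lo/e, W/N/Lo/e} → row (3,4) (4,4)
That's 6 distinct rows out of 24 strategies.

6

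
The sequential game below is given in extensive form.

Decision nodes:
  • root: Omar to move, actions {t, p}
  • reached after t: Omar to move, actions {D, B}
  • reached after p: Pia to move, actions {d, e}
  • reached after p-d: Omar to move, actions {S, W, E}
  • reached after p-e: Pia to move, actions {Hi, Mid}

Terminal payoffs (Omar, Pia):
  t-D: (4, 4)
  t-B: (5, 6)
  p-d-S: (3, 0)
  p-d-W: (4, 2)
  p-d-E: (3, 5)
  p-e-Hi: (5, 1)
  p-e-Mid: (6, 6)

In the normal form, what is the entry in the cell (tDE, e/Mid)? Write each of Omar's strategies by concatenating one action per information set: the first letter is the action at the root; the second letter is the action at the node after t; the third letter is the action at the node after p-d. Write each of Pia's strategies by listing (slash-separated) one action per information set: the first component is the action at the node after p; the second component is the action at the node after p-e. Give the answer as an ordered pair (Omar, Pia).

(4, 4)

Trace the play path from the root:
  Omar plays t
  Omar plays D at [t]
→ terminal payoff (4, 4).
(Omar's choice at the node after p-d is never reached on this path, so it doesn't affect the outcome.)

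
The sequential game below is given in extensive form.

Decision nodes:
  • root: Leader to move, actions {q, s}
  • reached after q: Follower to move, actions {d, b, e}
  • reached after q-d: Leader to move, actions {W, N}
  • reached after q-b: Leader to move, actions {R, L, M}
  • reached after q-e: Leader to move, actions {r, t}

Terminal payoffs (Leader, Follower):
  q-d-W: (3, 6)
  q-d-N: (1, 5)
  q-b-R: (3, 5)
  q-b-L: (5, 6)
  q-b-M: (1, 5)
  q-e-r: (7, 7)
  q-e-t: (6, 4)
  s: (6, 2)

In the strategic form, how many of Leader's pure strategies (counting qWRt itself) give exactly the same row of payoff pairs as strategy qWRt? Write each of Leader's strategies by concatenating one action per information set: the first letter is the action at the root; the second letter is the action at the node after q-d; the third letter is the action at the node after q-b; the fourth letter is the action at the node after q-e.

1

Row for qWRt (columns d, b, e): (3,6) (3,5) (6,4).
Every one of Leader's information sets is on the play path for some reply by Follower when Leader follows qWRt.
Changing the action at any of them therefore changes at least one column, so only qWRt itself gives this row.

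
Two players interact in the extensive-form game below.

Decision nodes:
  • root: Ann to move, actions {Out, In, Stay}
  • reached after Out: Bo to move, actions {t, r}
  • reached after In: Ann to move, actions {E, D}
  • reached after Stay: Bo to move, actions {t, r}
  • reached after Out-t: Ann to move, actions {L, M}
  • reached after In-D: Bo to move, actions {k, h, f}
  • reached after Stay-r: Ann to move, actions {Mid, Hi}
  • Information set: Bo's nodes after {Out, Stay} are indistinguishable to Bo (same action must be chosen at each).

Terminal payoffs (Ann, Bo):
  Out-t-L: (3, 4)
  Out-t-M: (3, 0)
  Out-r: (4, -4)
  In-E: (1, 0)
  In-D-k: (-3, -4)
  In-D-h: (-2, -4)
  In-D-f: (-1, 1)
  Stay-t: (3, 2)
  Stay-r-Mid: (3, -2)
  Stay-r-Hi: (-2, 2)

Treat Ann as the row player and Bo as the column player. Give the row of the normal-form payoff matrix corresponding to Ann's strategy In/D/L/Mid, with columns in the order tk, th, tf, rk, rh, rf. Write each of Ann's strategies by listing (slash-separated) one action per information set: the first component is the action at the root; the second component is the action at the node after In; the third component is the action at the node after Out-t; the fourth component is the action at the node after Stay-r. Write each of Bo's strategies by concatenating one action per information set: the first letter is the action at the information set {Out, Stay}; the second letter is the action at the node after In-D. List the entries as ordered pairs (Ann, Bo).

(-3,-4) (-2,-4) (-1,1) (-3,-4) (-2,-4) (-1,1)

vs tk: Ann plays In → Ann plays D at [In] → Bo plays k at [In-D] → (-3, -4)
vs th: Ann plays In → Ann plays D at [In] → Bo plays h at [In-D] → (-2, -4)
vs tf: Ann plays In → Ann plays D at [In] → Bo plays f at [In-D] → (-1, 1)
vs rk: Ann plays In → Ann plays D at [In] → Bo plays k at [In-D] → (-3, -4)
vs rh: Ann plays In → Ann plays D at [In] → Bo plays h at [In-D] → (-2, -4)
vs rf: Ann plays In → Ann plays D at [In] → Bo plays f at [In-D] → (-1, 1)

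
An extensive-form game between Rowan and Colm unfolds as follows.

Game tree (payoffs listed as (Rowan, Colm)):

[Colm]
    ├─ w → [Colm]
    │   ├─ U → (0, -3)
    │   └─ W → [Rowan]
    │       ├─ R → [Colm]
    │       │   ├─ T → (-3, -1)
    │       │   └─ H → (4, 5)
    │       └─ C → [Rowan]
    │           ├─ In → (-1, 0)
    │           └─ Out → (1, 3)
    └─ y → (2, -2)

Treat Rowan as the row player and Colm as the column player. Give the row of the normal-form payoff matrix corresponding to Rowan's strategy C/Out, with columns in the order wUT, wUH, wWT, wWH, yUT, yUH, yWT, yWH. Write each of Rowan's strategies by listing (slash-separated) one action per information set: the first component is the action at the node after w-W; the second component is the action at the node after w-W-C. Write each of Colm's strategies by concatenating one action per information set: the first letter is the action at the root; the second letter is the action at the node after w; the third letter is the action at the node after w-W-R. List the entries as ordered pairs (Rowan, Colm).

vs wUT: Colm plays w → Colm plays U at [w] → (0, -3)
vs wUH: Colm plays w → Colm plays U at [w] → (0, -3)
vs wWT: Colm plays w → Colm plays W at [w] → Rowan plays C at [w-W] → Rowan plays Out at [w-W-C] → (1, 3)
vs wWH: Colm plays w → Colm plays W at [w] → Rowan plays C at [w-W] → Rowan plays Out at [w-W-C] → (1, 3)
vs yUT: Colm plays y → (2, -2)
vs yUH: Colm plays y → (2, -2)
vs yWT: Colm plays y → (2, -2)
vs yWH: Colm plays y → (2, -2)

(0,-3) (0,-3) (1,3) (1,3) (2,-2) (2,-2) (2,-2) (2,-2)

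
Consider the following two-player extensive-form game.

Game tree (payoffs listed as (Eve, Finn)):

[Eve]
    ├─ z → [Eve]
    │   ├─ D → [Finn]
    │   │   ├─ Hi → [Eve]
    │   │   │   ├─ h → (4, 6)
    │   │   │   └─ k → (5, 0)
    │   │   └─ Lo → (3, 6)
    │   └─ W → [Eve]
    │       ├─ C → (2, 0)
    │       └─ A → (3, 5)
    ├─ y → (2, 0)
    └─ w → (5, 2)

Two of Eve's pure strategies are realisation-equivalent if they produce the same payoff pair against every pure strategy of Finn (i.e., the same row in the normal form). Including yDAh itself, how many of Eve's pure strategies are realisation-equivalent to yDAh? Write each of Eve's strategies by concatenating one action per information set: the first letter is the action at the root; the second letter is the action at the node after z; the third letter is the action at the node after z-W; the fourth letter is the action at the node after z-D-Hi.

10

Row for yDAh (columns Hi, Lo): (2,0) (2,0).
Under yDAh, Eve's choice at the node after z and at the node after z-W and at the node after z-D-Hi can never be reached regardless of what Finn does, so varying those choices leaves every outcome unchanged.
Holding the reachable choices fixed and varying the unreachable ones freely already gives 2 × 2 × 2 = 8 equivalent strategies.
Checking the remaining rows, zWCh, zWCk also happen to give the same payoffs in every column, bringing the total to 10: zWCh, zWCk, yDCh, yDCk, yDAh, yDAk, yWCh, yWCk, yWAh, yWAk.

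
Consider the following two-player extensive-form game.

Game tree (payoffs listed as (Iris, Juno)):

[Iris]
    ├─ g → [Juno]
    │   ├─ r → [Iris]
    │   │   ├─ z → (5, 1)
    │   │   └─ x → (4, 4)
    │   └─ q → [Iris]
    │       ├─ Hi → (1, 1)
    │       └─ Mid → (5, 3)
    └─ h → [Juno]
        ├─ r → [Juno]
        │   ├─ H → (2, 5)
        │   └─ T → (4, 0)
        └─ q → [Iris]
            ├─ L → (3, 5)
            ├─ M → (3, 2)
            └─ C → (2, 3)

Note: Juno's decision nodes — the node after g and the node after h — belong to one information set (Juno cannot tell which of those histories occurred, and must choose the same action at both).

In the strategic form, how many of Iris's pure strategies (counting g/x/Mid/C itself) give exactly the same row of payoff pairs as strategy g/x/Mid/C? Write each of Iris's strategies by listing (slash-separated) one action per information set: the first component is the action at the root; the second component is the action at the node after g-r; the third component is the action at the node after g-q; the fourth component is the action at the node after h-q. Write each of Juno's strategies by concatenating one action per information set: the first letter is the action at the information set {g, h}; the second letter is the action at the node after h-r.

3

Row for g/x/Mid/C (columns rH, rT, qH, qT): (4,4) (4,4) (5,3) (5,3).
Under g/x/Mid/C, Iris's choice at the node after h-q can never be reached regardless of what Juno does, so varying those choices leaves every outcome unchanged.
Holding the reachable choices fixed and varying the unreachable one freely already gives 3 equivalent strategies.
No other strategy reproduces this row, so those 3 are the full class: g/x/Mid/L, g/x/Mid/M, g/x/Mid/C.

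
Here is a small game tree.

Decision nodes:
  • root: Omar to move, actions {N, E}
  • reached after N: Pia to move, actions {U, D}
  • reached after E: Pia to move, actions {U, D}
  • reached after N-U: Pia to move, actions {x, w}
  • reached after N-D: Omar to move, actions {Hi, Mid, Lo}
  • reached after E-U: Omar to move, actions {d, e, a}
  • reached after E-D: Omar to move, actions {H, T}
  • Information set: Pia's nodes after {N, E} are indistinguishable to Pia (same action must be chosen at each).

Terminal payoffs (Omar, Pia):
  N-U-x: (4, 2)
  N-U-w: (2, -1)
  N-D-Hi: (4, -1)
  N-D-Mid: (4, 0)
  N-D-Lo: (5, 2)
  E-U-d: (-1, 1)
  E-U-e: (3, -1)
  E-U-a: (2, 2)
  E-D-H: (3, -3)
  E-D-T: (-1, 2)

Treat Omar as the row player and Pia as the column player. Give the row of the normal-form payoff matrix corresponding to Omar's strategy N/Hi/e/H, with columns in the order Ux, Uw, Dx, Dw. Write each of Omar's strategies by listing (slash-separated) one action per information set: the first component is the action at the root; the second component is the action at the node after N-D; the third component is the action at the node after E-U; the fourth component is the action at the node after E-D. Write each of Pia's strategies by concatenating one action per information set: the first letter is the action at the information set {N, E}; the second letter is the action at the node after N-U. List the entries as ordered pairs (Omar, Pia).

vs Ux: Omar plays N → Pia plays U at [N] → Pia plays x at [N-U] → (4, 2)
vs Uw: Omar plays N → Pia plays U at [N] → Pia plays w at [N-U] → (2, -1)
vs Dx: Omar plays N → Pia plays D at [N] → Omar plays Hi at [N-D] → (4, -1)
vs Dw: Omar plays N → Pia plays D at [N] → Omar plays Hi at [N-D] → (4, -1)

(4,2) (2,-1) (4,-1) (4,-1)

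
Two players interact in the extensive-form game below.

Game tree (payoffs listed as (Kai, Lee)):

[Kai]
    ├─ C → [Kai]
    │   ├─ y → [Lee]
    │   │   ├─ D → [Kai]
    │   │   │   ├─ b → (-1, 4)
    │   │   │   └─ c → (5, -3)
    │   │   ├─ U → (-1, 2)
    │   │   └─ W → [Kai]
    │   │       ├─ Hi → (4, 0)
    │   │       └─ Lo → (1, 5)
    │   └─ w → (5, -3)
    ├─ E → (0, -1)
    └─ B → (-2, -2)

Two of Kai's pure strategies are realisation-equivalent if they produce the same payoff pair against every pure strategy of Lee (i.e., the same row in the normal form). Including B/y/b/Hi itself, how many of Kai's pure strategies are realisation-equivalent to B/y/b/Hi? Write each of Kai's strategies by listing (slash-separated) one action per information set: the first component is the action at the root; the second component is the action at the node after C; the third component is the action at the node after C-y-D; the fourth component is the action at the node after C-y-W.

8

Row for B/y/b/Hi (columns D, U, W): (-2,-2) (-2,-2) (-2,-2).
Under B/y/b/Hi, Kai's choice at the node after C and at the node after C-y-D and at the node after C-y-W can never be reached regardless of what Lee does, so varying those choices leaves every outcome unchanged.
Holding the reachable choices fixed and varying the unreachable ones freely already gives 2 × 2 × 2 = 8 equivalent strategies.
No other strategy reproduces this row, so those 8 are the full class: B/y/b/Hi, B/y/b/Lo, B/y/c/Hi, B/y/c/Lo, B/w/b/Hi, B/w/b/Lo, B/w/c/Hi, B/w/c/Lo.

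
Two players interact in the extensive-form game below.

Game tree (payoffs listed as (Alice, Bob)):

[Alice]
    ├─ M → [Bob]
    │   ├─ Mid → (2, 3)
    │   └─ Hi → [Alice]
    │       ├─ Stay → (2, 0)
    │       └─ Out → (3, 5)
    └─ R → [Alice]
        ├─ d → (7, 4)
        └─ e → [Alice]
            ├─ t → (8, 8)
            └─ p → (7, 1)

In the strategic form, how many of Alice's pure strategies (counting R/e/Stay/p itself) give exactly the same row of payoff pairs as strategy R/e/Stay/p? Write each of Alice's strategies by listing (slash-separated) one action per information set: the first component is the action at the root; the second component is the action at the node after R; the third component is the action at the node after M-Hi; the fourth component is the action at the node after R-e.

2

Row for R/e/Stay/p (columns Mid, Hi): (7,1) (7,1).
Under R/e/Stay/p, Alice's choice at the node after M-Hi can never be reached regardless of what Bob does, so varying those choices leaves every outcome unchanged.
Holding the reachable choices fixed and varying the unreachable one freely already gives 2 equivalent strategies.
No other strategy reproduces this row, so those 2 are the full class: R/e/Stay/p, R/e/Out/p.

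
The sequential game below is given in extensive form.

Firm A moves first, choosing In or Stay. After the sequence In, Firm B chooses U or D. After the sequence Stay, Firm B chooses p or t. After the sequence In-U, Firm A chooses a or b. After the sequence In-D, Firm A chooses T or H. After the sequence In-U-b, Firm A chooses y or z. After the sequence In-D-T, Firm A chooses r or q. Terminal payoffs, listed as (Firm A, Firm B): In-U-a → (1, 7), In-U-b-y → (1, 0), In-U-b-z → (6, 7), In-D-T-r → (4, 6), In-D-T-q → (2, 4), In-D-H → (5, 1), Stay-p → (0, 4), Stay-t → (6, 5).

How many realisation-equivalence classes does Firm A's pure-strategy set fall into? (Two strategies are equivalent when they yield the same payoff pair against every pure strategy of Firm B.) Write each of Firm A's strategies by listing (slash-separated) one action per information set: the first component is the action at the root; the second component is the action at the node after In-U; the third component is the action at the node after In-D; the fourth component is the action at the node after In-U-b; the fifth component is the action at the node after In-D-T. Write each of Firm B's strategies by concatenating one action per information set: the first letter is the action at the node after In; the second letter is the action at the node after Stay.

Firm A has 32 pure strategies: In/a/T/y/r, In/a/T/y/q, In/a/T/z/r, In/a/T/z/q, In/a/H/y/r, In/a/H/y/q, In/a/H/z/r, In/a/H/z/q, In/b/T/y/r, In/b/T/y/q, In/b/T/z/r, In/b/T/z/q, In/b/H/y/r, In/b/H/y/q, In/b/H/z/r, In/b/H/z/q, Stay/a/T/y/r, Stay/a/T/y/q, Stay/a/T/z/r, Stay/a/T/z/q, Stay/a/H/y/r, Stay/a/H/y/q, Stay/a/H/z/r, Stay/a/H/z/q, Stay/b/T/y/r, Stay/b/T/y/q, Stay/b/T/z/r, Stay/b/T/z/q, Stay/b/H/y/r, Stay/b/H/y/q, Stay/b/H/z/r, Stay/b/H/z/q. Columns: Up, Ut, Dp, Dt.
{In/a/T/y/r, In/a/T/z/r} → row (1,7) (1,7) (4,6) (4,6)
{In/a/T/y/q, In/a/T/z/q} → row (1,7) (1,7) (2,4) (2,4)
{In/a/H/y/r, In/a/H/y/q, In/a/H/z/r, In/a/H/z/q} → row (1,7) (1,7) (5,1) (5,1)
{In/b/T/y/r} → row (1,0) (1,0) (4,6) (4,6)
{In/b/T/y/q} → row (1,0) (1,0) (2,4) (2,4)
{In/b/T/z/r} → row (6,7) (6,7) (4,6) (4,6)
{In/b/T/z/q} → row (6,7) (6,7) (2,4) (2,4)
{In/b/H/y/r, In/b/H/y/q} → row (1,0) (1,0) (5,1) (5,1)
{In/b/H/z/r, In/b/H/z/q} → row (6,7) (6,7) (5,1) (5,1)
{Stay/a/T/y/r, Stay/a/T/y/q, Stay/a/T/z/r, Stay/a/T/z/q, Stay/a/H/y/r, Stay/a/H/y/q, Stay/a/H/z/r, Stay/a/H/z/q, Stay/b/T/y/r, Stay/b/T/y/q, Stay/b/T/z/r, Stay/b/T/z/q, Stay/b/H/y/r, Stay/b/H/y/q, Stay/b/H/z/r, Stay/b/H/z/q} → row (0,4) (6,5) (0,4) (6,5)
That's 10 distinct rows out of 32 strategies.

10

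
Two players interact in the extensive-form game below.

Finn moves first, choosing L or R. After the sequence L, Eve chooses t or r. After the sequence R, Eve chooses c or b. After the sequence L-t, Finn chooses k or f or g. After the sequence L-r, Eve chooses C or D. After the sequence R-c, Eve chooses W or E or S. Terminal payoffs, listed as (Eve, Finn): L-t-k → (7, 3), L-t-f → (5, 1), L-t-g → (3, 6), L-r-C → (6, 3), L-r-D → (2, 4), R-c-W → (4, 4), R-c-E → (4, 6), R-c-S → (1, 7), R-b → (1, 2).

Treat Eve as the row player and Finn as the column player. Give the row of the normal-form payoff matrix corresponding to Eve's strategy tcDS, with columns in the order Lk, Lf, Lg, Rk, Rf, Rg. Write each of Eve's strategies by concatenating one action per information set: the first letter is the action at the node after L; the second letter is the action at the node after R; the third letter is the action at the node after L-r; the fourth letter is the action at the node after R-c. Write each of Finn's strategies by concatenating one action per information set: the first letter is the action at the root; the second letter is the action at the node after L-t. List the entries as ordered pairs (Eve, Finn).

(7,3) (5,1) (3,6) (1,7) (1,7) (1,7)

vs Lk: Finn plays L → Eve plays t at [L] → Finn plays k at [L-t] → (7, 3)
vs Lf: Finn plays L → Eve plays t at [L] → Finn plays f at [L-t] → (5, 1)
vs Lg: Finn plays L → Eve plays t at [L] → Finn plays g at [L-t] → (3, 6)
vs Rk: Finn plays R → Eve plays c at [R] → Eve plays S at [R-c] → (1, 7)
vs Rf: Finn plays R → Eve plays c at [R] → Eve plays S at [R-c] → (1, 7)
vs Rg: Finn plays R → Eve plays c at [R] → Eve plays S at [R-c] → (1, 7)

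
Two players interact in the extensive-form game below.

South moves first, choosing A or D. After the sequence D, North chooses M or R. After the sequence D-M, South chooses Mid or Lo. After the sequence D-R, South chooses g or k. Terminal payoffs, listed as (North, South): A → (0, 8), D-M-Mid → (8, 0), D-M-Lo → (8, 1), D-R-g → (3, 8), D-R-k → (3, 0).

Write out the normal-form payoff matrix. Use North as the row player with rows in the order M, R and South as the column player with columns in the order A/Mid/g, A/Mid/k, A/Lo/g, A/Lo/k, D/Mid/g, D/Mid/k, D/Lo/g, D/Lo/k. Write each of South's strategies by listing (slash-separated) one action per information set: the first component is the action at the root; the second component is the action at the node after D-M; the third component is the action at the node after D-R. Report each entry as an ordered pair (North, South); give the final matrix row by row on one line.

      A/Mid/g  A/Mid/k   A/Lo/g   A/Lo/k  D/Mid/g  D/Mid/k   D/Lo/g   D/Lo/k
   M    (0,8)    (0,8)    (0,8)    (0,8)    (8,0)    (8,0)    (8,1)    (8,1)
   R    (0,8)    (0,8)    (0,8)    (0,8)    (3,8)    (3,0)    (3,8)    (3,0)

M: (0,8) (0,8) (0,8) (0,8) (8,0) (8,0) (8,1) (8,1) | R: (0,8) (0,8) (0,8) (0,8) (3,8) (3,0) (3,8) (3,0)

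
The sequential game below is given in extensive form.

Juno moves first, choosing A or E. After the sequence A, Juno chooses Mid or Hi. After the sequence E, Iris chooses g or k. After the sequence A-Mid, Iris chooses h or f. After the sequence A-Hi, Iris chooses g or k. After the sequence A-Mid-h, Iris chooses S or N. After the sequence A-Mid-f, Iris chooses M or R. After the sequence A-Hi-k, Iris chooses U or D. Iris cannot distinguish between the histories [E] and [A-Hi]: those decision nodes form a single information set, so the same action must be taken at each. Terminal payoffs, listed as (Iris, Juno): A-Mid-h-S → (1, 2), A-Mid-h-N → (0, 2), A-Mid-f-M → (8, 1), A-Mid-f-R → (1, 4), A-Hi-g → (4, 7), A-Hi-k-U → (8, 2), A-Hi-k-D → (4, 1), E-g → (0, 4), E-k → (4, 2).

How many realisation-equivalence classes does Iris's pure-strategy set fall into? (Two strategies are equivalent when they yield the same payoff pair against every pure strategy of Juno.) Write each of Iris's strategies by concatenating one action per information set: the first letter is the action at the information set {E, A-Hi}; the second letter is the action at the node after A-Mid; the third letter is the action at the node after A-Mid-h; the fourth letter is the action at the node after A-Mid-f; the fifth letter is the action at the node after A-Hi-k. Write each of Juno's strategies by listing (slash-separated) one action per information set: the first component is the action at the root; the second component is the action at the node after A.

12

Iris has 32 pure strategies: ghSMU, ghSMD, ghSRU, ghSRD, ghNMU, ghNMD, ghNRU, ghNRD, gfSMU, gfSMD, gfSRU, gfSRD, gfNMU, gfNMD, gfNRU, gfNRD, khSMU, khSMD, khSRU, khSRD, khNMU, khNMD, khNRU, khNRD, kfSMU, kfSMD, kfSRU, kfSRD, kfNMU, kfNMD, kfNRU, kfNRD. Columns: A/Mid, A/Hi, E/Mid, E/Hi.
{ghSMU, ghSMD, ghSRU, ghSRD} → row (1,2) (4,7) (0,4) (0,4)
{ghNMU, ghNMD, ghNRU, ghNRD} → row (0,2) (4,7) (0,4) (0,4)
{gfSMU, gfSMD, gfNMU, gfNMD} → row (8,1) (4,7) (0,4) (0,4)
{gfSRU, gfSRD, gfNRU, gfNRD} → row (1,4) (4,7) (0,4) (0,4)
{khSMU, khSRU} → row (1,2) (8,2) (4,2) (4,2)
{khSMD, khSRD} → row (1,2) (4,1) (4,2) (4,2)
{khNMU, khNRU} → row (0,2) (8,2) (4,2) (4,2)
{khNMD, khNRD} → row (0,2) (4,1) (4,2) (4,2)
{kfSMU, kfNMU} → row (8,1) (8,2) (4,2) (4,2)
{kfSMD, kfNMD} → row (8,1) (4,1) (4,2) (4,2)
{kfSRU, kfNRU} → row (1,4) (8,2) (4,2) (4,2)
{kfSRD, kfNRD} → row (1,4) (4,1) (4,2) (4,2)
That's 12 distinct rows out of 32 strategies.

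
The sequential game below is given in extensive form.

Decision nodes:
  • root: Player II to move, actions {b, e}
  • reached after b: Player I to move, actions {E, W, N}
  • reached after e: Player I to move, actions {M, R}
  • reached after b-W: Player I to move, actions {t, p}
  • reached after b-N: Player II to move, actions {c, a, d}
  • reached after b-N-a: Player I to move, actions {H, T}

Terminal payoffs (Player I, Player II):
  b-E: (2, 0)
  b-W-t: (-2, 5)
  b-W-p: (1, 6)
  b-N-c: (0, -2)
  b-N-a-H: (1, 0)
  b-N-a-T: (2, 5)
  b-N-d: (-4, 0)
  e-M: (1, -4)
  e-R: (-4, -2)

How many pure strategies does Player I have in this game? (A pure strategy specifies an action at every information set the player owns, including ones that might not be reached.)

24

Player I owns the node after b with actions {E, W, N} — three choices.
Player I owns the node after e with actions {M, R} — two choices.
Player I owns the node after b-W with actions {t, p} — two choices.
Player I owns the node after b-N-a with actions {H, T} — two choices.
A pure strategy fixes one action at each information set independently, so the count is the product 3 × 2 × 2 × 2 = 24.
(For reference, Player II has 6 pure strategies, giving a 24×6 normal-form matrix.)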